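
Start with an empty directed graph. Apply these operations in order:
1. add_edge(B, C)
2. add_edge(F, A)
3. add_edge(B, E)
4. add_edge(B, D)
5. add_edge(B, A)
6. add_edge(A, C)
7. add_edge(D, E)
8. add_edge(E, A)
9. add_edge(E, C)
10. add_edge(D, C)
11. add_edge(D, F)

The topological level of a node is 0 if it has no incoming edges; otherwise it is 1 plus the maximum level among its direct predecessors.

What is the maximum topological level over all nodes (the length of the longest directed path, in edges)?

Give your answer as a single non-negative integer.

Answer: 4

Derivation:
Op 1: add_edge(B, C). Edges now: 1
Op 2: add_edge(F, A). Edges now: 2
Op 3: add_edge(B, E). Edges now: 3
Op 4: add_edge(B, D). Edges now: 4
Op 5: add_edge(B, A). Edges now: 5
Op 6: add_edge(A, C). Edges now: 6
Op 7: add_edge(D, E). Edges now: 7
Op 8: add_edge(E, A). Edges now: 8
Op 9: add_edge(E, C). Edges now: 9
Op 10: add_edge(D, C). Edges now: 10
Op 11: add_edge(D, F). Edges now: 11
Compute levels (Kahn BFS):
  sources (in-degree 0): B
  process B: level=0
    B->A: in-degree(A)=2, level(A)>=1
    B->C: in-degree(C)=3, level(C)>=1
    B->D: in-degree(D)=0, level(D)=1, enqueue
    B->E: in-degree(E)=1, level(E)>=1
  process D: level=1
    D->C: in-degree(C)=2, level(C)>=2
    D->E: in-degree(E)=0, level(E)=2, enqueue
    D->F: in-degree(F)=0, level(F)=2, enqueue
  process E: level=2
    E->A: in-degree(A)=1, level(A)>=3
    E->C: in-degree(C)=1, level(C)>=3
  process F: level=2
    F->A: in-degree(A)=0, level(A)=3, enqueue
  process A: level=3
    A->C: in-degree(C)=0, level(C)=4, enqueue
  process C: level=4
All levels: A:3, B:0, C:4, D:1, E:2, F:2
max level = 4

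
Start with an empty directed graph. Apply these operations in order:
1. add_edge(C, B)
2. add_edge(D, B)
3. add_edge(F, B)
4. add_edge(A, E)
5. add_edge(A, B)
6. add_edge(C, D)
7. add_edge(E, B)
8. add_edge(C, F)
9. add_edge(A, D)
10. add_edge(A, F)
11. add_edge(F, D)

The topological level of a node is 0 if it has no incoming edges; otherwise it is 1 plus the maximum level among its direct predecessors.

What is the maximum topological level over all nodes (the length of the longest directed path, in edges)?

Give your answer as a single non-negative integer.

Op 1: add_edge(C, B). Edges now: 1
Op 2: add_edge(D, B). Edges now: 2
Op 3: add_edge(F, B). Edges now: 3
Op 4: add_edge(A, E). Edges now: 4
Op 5: add_edge(A, B). Edges now: 5
Op 6: add_edge(C, D). Edges now: 6
Op 7: add_edge(E, B). Edges now: 7
Op 8: add_edge(C, F). Edges now: 8
Op 9: add_edge(A, D). Edges now: 9
Op 10: add_edge(A, F). Edges now: 10
Op 11: add_edge(F, D). Edges now: 11
Compute levels (Kahn BFS):
  sources (in-degree 0): A, C
  process A: level=0
    A->B: in-degree(B)=4, level(B)>=1
    A->D: in-degree(D)=2, level(D)>=1
    A->E: in-degree(E)=0, level(E)=1, enqueue
    A->F: in-degree(F)=1, level(F)>=1
  process C: level=0
    C->B: in-degree(B)=3, level(B)>=1
    C->D: in-degree(D)=1, level(D)>=1
    C->F: in-degree(F)=0, level(F)=1, enqueue
  process E: level=1
    E->B: in-degree(B)=2, level(B)>=2
  process F: level=1
    F->B: in-degree(B)=1, level(B)>=2
    F->D: in-degree(D)=0, level(D)=2, enqueue
  process D: level=2
    D->B: in-degree(B)=0, level(B)=3, enqueue
  process B: level=3
All levels: A:0, B:3, C:0, D:2, E:1, F:1
max level = 3

Answer: 3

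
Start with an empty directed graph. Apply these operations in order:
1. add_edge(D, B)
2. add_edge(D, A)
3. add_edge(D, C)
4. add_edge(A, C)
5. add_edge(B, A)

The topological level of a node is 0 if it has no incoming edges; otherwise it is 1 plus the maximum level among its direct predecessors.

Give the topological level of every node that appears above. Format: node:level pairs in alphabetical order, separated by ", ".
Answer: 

Op 1: add_edge(D, B). Edges now: 1
Op 2: add_edge(D, A). Edges now: 2
Op 3: add_edge(D, C). Edges now: 3
Op 4: add_edge(A, C). Edges now: 4
Op 5: add_edge(B, A). Edges now: 5
Compute levels (Kahn BFS):
  sources (in-degree 0): D
  process D: level=0
    D->A: in-degree(A)=1, level(A)>=1
    D->B: in-degree(B)=0, level(B)=1, enqueue
    D->C: in-degree(C)=1, level(C)>=1
  process B: level=1
    B->A: in-degree(A)=0, level(A)=2, enqueue
  process A: level=2
    A->C: in-degree(C)=0, level(C)=3, enqueue
  process C: level=3
All levels: A:2, B:1, C:3, D:0

Answer: A:2, B:1, C:3, D:0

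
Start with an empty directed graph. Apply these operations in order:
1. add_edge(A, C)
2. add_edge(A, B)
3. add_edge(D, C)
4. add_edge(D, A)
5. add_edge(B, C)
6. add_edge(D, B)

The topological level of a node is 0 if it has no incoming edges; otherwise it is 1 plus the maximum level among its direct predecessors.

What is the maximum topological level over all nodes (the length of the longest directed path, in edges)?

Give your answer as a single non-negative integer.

Answer: 3

Derivation:
Op 1: add_edge(A, C). Edges now: 1
Op 2: add_edge(A, B). Edges now: 2
Op 3: add_edge(D, C). Edges now: 3
Op 4: add_edge(D, A). Edges now: 4
Op 5: add_edge(B, C). Edges now: 5
Op 6: add_edge(D, B). Edges now: 6
Compute levels (Kahn BFS):
  sources (in-degree 0): D
  process D: level=0
    D->A: in-degree(A)=0, level(A)=1, enqueue
    D->B: in-degree(B)=1, level(B)>=1
    D->C: in-degree(C)=2, level(C)>=1
  process A: level=1
    A->B: in-degree(B)=0, level(B)=2, enqueue
    A->C: in-degree(C)=1, level(C)>=2
  process B: level=2
    B->C: in-degree(C)=0, level(C)=3, enqueue
  process C: level=3
All levels: A:1, B:2, C:3, D:0
max level = 3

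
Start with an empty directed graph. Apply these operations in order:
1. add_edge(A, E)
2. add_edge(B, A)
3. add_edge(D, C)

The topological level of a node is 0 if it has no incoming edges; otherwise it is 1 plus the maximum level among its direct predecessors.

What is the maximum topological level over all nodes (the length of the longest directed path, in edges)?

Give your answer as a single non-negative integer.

Answer: 2

Derivation:
Op 1: add_edge(A, E). Edges now: 1
Op 2: add_edge(B, A). Edges now: 2
Op 3: add_edge(D, C). Edges now: 3
Compute levels (Kahn BFS):
  sources (in-degree 0): B, D
  process B: level=0
    B->A: in-degree(A)=0, level(A)=1, enqueue
  process D: level=0
    D->C: in-degree(C)=0, level(C)=1, enqueue
  process A: level=1
    A->E: in-degree(E)=0, level(E)=2, enqueue
  process C: level=1
  process E: level=2
All levels: A:1, B:0, C:1, D:0, E:2
max level = 2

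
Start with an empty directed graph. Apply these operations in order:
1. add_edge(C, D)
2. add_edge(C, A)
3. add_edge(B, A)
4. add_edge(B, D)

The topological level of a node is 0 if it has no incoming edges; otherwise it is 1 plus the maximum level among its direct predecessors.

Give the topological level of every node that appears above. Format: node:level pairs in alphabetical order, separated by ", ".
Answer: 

Op 1: add_edge(C, D). Edges now: 1
Op 2: add_edge(C, A). Edges now: 2
Op 3: add_edge(B, A). Edges now: 3
Op 4: add_edge(B, D). Edges now: 4
Compute levels (Kahn BFS):
  sources (in-degree 0): B, C
  process B: level=0
    B->A: in-degree(A)=1, level(A)>=1
    B->D: in-degree(D)=1, level(D)>=1
  process C: level=0
    C->A: in-degree(A)=0, level(A)=1, enqueue
    C->D: in-degree(D)=0, level(D)=1, enqueue
  process A: level=1
  process D: level=1
All levels: A:1, B:0, C:0, D:1

Answer: A:1, B:0, C:0, D:1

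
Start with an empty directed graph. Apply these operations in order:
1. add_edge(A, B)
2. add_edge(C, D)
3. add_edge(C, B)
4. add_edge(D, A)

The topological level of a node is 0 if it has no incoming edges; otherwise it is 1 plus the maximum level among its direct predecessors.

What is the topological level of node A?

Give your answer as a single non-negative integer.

Op 1: add_edge(A, B). Edges now: 1
Op 2: add_edge(C, D). Edges now: 2
Op 3: add_edge(C, B). Edges now: 3
Op 4: add_edge(D, A). Edges now: 4
Compute levels (Kahn BFS):
  sources (in-degree 0): C
  process C: level=0
    C->B: in-degree(B)=1, level(B)>=1
    C->D: in-degree(D)=0, level(D)=1, enqueue
  process D: level=1
    D->A: in-degree(A)=0, level(A)=2, enqueue
  process A: level=2
    A->B: in-degree(B)=0, level(B)=3, enqueue
  process B: level=3
All levels: A:2, B:3, C:0, D:1
level(A) = 2

Answer: 2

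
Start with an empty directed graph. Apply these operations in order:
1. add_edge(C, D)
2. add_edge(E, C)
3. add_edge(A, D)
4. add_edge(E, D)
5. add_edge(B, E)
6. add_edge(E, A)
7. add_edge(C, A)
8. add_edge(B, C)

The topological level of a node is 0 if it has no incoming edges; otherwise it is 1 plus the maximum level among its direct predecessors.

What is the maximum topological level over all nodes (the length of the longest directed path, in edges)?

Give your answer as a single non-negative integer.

Op 1: add_edge(C, D). Edges now: 1
Op 2: add_edge(E, C). Edges now: 2
Op 3: add_edge(A, D). Edges now: 3
Op 4: add_edge(E, D). Edges now: 4
Op 5: add_edge(B, E). Edges now: 5
Op 6: add_edge(E, A). Edges now: 6
Op 7: add_edge(C, A). Edges now: 7
Op 8: add_edge(B, C). Edges now: 8
Compute levels (Kahn BFS):
  sources (in-degree 0): B
  process B: level=0
    B->C: in-degree(C)=1, level(C)>=1
    B->E: in-degree(E)=0, level(E)=1, enqueue
  process E: level=1
    E->A: in-degree(A)=1, level(A)>=2
    E->C: in-degree(C)=0, level(C)=2, enqueue
    E->D: in-degree(D)=2, level(D)>=2
  process C: level=2
    C->A: in-degree(A)=0, level(A)=3, enqueue
    C->D: in-degree(D)=1, level(D)>=3
  process A: level=3
    A->D: in-degree(D)=0, level(D)=4, enqueue
  process D: level=4
All levels: A:3, B:0, C:2, D:4, E:1
max level = 4

Answer: 4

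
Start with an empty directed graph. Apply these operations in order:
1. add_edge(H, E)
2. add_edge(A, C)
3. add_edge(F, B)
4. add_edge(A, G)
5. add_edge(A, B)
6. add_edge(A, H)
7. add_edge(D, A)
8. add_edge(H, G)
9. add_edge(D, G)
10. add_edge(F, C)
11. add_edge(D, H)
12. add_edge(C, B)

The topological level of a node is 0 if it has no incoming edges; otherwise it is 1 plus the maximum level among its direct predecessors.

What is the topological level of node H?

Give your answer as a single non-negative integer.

Answer: 2

Derivation:
Op 1: add_edge(H, E). Edges now: 1
Op 2: add_edge(A, C). Edges now: 2
Op 3: add_edge(F, B). Edges now: 3
Op 4: add_edge(A, G). Edges now: 4
Op 5: add_edge(A, B). Edges now: 5
Op 6: add_edge(A, H). Edges now: 6
Op 7: add_edge(D, A). Edges now: 7
Op 8: add_edge(H, G). Edges now: 8
Op 9: add_edge(D, G). Edges now: 9
Op 10: add_edge(F, C). Edges now: 10
Op 11: add_edge(D, H). Edges now: 11
Op 12: add_edge(C, B). Edges now: 12
Compute levels (Kahn BFS):
  sources (in-degree 0): D, F
  process D: level=0
    D->A: in-degree(A)=0, level(A)=1, enqueue
    D->G: in-degree(G)=2, level(G)>=1
    D->H: in-degree(H)=1, level(H)>=1
  process F: level=0
    F->B: in-degree(B)=2, level(B)>=1
    F->C: in-degree(C)=1, level(C)>=1
  process A: level=1
    A->B: in-degree(B)=1, level(B)>=2
    A->C: in-degree(C)=0, level(C)=2, enqueue
    A->G: in-degree(G)=1, level(G)>=2
    A->H: in-degree(H)=0, level(H)=2, enqueue
  process C: level=2
    C->B: in-degree(B)=0, level(B)=3, enqueue
  process H: level=2
    H->E: in-degree(E)=0, level(E)=3, enqueue
    H->G: in-degree(G)=0, level(G)=3, enqueue
  process B: level=3
  process E: level=3
  process G: level=3
All levels: A:1, B:3, C:2, D:0, E:3, F:0, G:3, H:2
level(H) = 2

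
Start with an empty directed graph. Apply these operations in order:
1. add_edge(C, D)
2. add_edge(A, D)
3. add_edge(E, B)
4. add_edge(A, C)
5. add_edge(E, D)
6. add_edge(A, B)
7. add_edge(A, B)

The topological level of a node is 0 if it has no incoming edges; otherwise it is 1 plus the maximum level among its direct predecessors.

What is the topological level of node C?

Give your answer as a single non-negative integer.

Op 1: add_edge(C, D). Edges now: 1
Op 2: add_edge(A, D). Edges now: 2
Op 3: add_edge(E, B). Edges now: 3
Op 4: add_edge(A, C). Edges now: 4
Op 5: add_edge(E, D). Edges now: 5
Op 6: add_edge(A, B). Edges now: 6
Op 7: add_edge(A, B) (duplicate, no change). Edges now: 6
Compute levels (Kahn BFS):
  sources (in-degree 0): A, E
  process A: level=0
    A->B: in-degree(B)=1, level(B)>=1
    A->C: in-degree(C)=0, level(C)=1, enqueue
    A->D: in-degree(D)=2, level(D)>=1
  process E: level=0
    E->B: in-degree(B)=0, level(B)=1, enqueue
    E->D: in-degree(D)=1, level(D)>=1
  process C: level=1
    C->D: in-degree(D)=0, level(D)=2, enqueue
  process B: level=1
  process D: level=2
All levels: A:0, B:1, C:1, D:2, E:0
level(C) = 1

Answer: 1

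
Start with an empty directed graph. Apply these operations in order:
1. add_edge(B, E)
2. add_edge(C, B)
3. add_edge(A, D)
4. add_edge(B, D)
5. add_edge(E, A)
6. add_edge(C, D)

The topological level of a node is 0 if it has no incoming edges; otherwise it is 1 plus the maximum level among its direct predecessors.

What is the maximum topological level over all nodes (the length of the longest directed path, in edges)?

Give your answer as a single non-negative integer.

Op 1: add_edge(B, E). Edges now: 1
Op 2: add_edge(C, B). Edges now: 2
Op 3: add_edge(A, D). Edges now: 3
Op 4: add_edge(B, D). Edges now: 4
Op 5: add_edge(E, A). Edges now: 5
Op 6: add_edge(C, D). Edges now: 6
Compute levels (Kahn BFS):
  sources (in-degree 0): C
  process C: level=0
    C->B: in-degree(B)=0, level(B)=1, enqueue
    C->D: in-degree(D)=2, level(D)>=1
  process B: level=1
    B->D: in-degree(D)=1, level(D)>=2
    B->E: in-degree(E)=0, level(E)=2, enqueue
  process E: level=2
    E->A: in-degree(A)=0, level(A)=3, enqueue
  process A: level=3
    A->D: in-degree(D)=0, level(D)=4, enqueue
  process D: level=4
All levels: A:3, B:1, C:0, D:4, E:2
max level = 4

Answer: 4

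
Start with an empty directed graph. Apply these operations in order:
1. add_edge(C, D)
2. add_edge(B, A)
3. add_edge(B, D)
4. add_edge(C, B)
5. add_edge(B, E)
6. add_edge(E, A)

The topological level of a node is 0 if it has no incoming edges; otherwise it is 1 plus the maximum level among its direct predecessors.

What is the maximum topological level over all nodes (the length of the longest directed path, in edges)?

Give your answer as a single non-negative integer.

Answer: 3

Derivation:
Op 1: add_edge(C, D). Edges now: 1
Op 2: add_edge(B, A). Edges now: 2
Op 3: add_edge(B, D). Edges now: 3
Op 4: add_edge(C, B). Edges now: 4
Op 5: add_edge(B, E). Edges now: 5
Op 6: add_edge(E, A). Edges now: 6
Compute levels (Kahn BFS):
  sources (in-degree 0): C
  process C: level=0
    C->B: in-degree(B)=0, level(B)=1, enqueue
    C->D: in-degree(D)=1, level(D)>=1
  process B: level=1
    B->A: in-degree(A)=1, level(A)>=2
    B->D: in-degree(D)=0, level(D)=2, enqueue
    B->E: in-degree(E)=0, level(E)=2, enqueue
  process D: level=2
  process E: level=2
    E->A: in-degree(A)=0, level(A)=3, enqueue
  process A: level=3
All levels: A:3, B:1, C:0, D:2, E:2
max level = 3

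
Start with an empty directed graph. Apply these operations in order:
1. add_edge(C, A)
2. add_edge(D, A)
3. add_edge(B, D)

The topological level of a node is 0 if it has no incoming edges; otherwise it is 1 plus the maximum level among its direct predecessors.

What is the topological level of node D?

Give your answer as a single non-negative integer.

Answer: 1

Derivation:
Op 1: add_edge(C, A). Edges now: 1
Op 2: add_edge(D, A). Edges now: 2
Op 3: add_edge(B, D). Edges now: 3
Compute levels (Kahn BFS):
  sources (in-degree 0): B, C
  process B: level=0
    B->D: in-degree(D)=0, level(D)=1, enqueue
  process C: level=0
    C->A: in-degree(A)=1, level(A)>=1
  process D: level=1
    D->A: in-degree(A)=0, level(A)=2, enqueue
  process A: level=2
All levels: A:2, B:0, C:0, D:1
level(D) = 1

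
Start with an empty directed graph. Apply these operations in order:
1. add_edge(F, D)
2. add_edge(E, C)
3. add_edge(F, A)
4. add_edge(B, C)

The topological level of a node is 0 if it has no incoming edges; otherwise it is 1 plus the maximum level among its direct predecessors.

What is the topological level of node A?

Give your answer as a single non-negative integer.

Answer: 1

Derivation:
Op 1: add_edge(F, D). Edges now: 1
Op 2: add_edge(E, C). Edges now: 2
Op 3: add_edge(F, A). Edges now: 3
Op 4: add_edge(B, C). Edges now: 4
Compute levels (Kahn BFS):
  sources (in-degree 0): B, E, F
  process B: level=0
    B->C: in-degree(C)=1, level(C)>=1
  process E: level=0
    E->C: in-degree(C)=0, level(C)=1, enqueue
  process F: level=0
    F->A: in-degree(A)=0, level(A)=1, enqueue
    F->D: in-degree(D)=0, level(D)=1, enqueue
  process C: level=1
  process A: level=1
  process D: level=1
All levels: A:1, B:0, C:1, D:1, E:0, F:0
level(A) = 1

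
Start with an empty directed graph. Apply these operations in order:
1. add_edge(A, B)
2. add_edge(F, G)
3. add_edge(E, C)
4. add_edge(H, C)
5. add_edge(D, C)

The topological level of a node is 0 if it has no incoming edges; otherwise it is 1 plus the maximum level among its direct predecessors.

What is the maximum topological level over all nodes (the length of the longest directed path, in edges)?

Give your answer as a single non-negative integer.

Answer: 1

Derivation:
Op 1: add_edge(A, B). Edges now: 1
Op 2: add_edge(F, G). Edges now: 2
Op 3: add_edge(E, C). Edges now: 3
Op 4: add_edge(H, C). Edges now: 4
Op 5: add_edge(D, C). Edges now: 5
Compute levels (Kahn BFS):
  sources (in-degree 0): A, D, E, F, H
  process A: level=0
    A->B: in-degree(B)=0, level(B)=1, enqueue
  process D: level=0
    D->C: in-degree(C)=2, level(C)>=1
  process E: level=0
    E->C: in-degree(C)=1, level(C)>=1
  process F: level=0
    F->G: in-degree(G)=0, level(G)=1, enqueue
  process H: level=0
    H->C: in-degree(C)=0, level(C)=1, enqueue
  process B: level=1
  process G: level=1
  process C: level=1
All levels: A:0, B:1, C:1, D:0, E:0, F:0, G:1, H:0
max level = 1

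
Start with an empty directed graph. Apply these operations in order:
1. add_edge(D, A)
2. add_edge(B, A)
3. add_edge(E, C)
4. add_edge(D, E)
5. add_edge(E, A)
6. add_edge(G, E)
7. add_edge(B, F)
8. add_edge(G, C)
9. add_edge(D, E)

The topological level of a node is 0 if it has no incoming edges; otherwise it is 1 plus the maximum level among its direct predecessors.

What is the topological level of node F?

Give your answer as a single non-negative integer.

Answer: 1

Derivation:
Op 1: add_edge(D, A). Edges now: 1
Op 2: add_edge(B, A). Edges now: 2
Op 3: add_edge(E, C). Edges now: 3
Op 4: add_edge(D, E). Edges now: 4
Op 5: add_edge(E, A). Edges now: 5
Op 6: add_edge(G, E). Edges now: 6
Op 7: add_edge(B, F). Edges now: 7
Op 8: add_edge(G, C). Edges now: 8
Op 9: add_edge(D, E) (duplicate, no change). Edges now: 8
Compute levels (Kahn BFS):
  sources (in-degree 0): B, D, G
  process B: level=0
    B->A: in-degree(A)=2, level(A)>=1
    B->F: in-degree(F)=0, level(F)=1, enqueue
  process D: level=0
    D->A: in-degree(A)=1, level(A)>=1
    D->E: in-degree(E)=1, level(E)>=1
  process G: level=0
    G->C: in-degree(C)=1, level(C)>=1
    G->E: in-degree(E)=0, level(E)=1, enqueue
  process F: level=1
  process E: level=1
    E->A: in-degree(A)=0, level(A)=2, enqueue
    E->C: in-degree(C)=0, level(C)=2, enqueue
  process A: level=2
  process C: level=2
All levels: A:2, B:0, C:2, D:0, E:1, F:1, G:0
level(F) = 1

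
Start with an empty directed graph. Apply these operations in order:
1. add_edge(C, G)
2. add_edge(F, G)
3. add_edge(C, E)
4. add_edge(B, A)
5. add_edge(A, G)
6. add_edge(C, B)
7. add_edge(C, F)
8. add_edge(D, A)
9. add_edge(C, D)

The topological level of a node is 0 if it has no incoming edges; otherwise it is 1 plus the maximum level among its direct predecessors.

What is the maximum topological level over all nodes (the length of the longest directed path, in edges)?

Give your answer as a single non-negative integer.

Answer: 3

Derivation:
Op 1: add_edge(C, G). Edges now: 1
Op 2: add_edge(F, G). Edges now: 2
Op 3: add_edge(C, E). Edges now: 3
Op 4: add_edge(B, A). Edges now: 4
Op 5: add_edge(A, G). Edges now: 5
Op 6: add_edge(C, B). Edges now: 6
Op 7: add_edge(C, F). Edges now: 7
Op 8: add_edge(D, A). Edges now: 8
Op 9: add_edge(C, D). Edges now: 9
Compute levels (Kahn BFS):
  sources (in-degree 0): C
  process C: level=0
    C->B: in-degree(B)=0, level(B)=1, enqueue
    C->D: in-degree(D)=0, level(D)=1, enqueue
    C->E: in-degree(E)=0, level(E)=1, enqueue
    C->F: in-degree(F)=0, level(F)=1, enqueue
    C->G: in-degree(G)=2, level(G)>=1
  process B: level=1
    B->A: in-degree(A)=1, level(A)>=2
  process D: level=1
    D->A: in-degree(A)=0, level(A)=2, enqueue
  process E: level=1
  process F: level=1
    F->G: in-degree(G)=1, level(G)>=2
  process A: level=2
    A->G: in-degree(G)=0, level(G)=3, enqueue
  process G: level=3
All levels: A:2, B:1, C:0, D:1, E:1, F:1, G:3
max level = 3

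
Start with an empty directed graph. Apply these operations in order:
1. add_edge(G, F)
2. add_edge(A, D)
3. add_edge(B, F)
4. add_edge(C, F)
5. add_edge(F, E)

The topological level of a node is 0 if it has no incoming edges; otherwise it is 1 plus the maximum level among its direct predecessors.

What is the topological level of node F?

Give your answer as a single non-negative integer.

Op 1: add_edge(G, F). Edges now: 1
Op 2: add_edge(A, D). Edges now: 2
Op 3: add_edge(B, F). Edges now: 3
Op 4: add_edge(C, F). Edges now: 4
Op 5: add_edge(F, E). Edges now: 5
Compute levels (Kahn BFS):
  sources (in-degree 0): A, B, C, G
  process A: level=0
    A->D: in-degree(D)=0, level(D)=1, enqueue
  process B: level=0
    B->F: in-degree(F)=2, level(F)>=1
  process C: level=0
    C->F: in-degree(F)=1, level(F)>=1
  process G: level=0
    G->F: in-degree(F)=0, level(F)=1, enqueue
  process D: level=1
  process F: level=1
    F->E: in-degree(E)=0, level(E)=2, enqueue
  process E: level=2
All levels: A:0, B:0, C:0, D:1, E:2, F:1, G:0
level(F) = 1

Answer: 1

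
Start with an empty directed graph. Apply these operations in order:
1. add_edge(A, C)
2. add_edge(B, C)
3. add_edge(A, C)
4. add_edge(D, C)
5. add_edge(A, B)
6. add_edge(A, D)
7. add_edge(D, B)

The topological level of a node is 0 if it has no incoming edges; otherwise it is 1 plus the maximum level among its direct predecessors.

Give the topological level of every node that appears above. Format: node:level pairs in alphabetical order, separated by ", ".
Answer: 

Answer: A:0, B:2, C:3, D:1

Derivation:
Op 1: add_edge(A, C). Edges now: 1
Op 2: add_edge(B, C). Edges now: 2
Op 3: add_edge(A, C) (duplicate, no change). Edges now: 2
Op 4: add_edge(D, C). Edges now: 3
Op 5: add_edge(A, B). Edges now: 4
Op 6: add_edge(A, D). Edges now: 5
Op 7: add_edge(D, B). Edges now: 6
Compute levels (Kahn BFS):
  sources (in-degree 0): A
  process A: level=0
    A->B: in-degree(B)=1, level(B)>=1
    A->C: in-degree(C)=2, level(C)>=1
    A->D: in-degree(D)=0, level(D)=1, enqueue
  process D: level=1
    D->B: in-degree(B)=0, level(B)=2, enqueue
    D->C: in-degree(C)=1, level(C)>=2
  process B: level=2
    B->C: in-degree(C)=0, level(C)=3, enqueue
  process C: level=3
All levels: A:0, B:2, C:3, D:1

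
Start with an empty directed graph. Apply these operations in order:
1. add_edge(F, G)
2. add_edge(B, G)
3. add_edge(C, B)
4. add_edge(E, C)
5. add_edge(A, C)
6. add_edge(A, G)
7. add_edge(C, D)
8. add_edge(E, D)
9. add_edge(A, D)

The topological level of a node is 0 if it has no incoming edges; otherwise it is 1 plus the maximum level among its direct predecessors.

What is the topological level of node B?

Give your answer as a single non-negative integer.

Op 1: add_edge(F, G). Edges now: 1
Op 2: add_edge(B, G). Edges now: 2
Op 3: add_edge(C, B). Edges now: 3
Op 4: add_edge(E, C). Edges now: 4
Op 5: add_edge(A, C). Edges now: 5
Op 6: add_edge(A, G). Edges now: 6
Op 7: add_edge(C, D). Edges now: 7
Op 8: add_edge(E, D). Edges now: 8
Op 9: add_edge(A, D). Edges now: 9
Compute levels (Kahn BFS):
  sources (in-degree 0): A, E, F
  process A: level=0
    A->C: in-degree(C)=1, level(C)>=1
    A->D: in-degree(D)=2, level(D)>=1
    A->G: in-degree(G)=2, level(G)>=1
  process E: level=0
    E->C: in-degree(C)=0, level(C)=1, enqueue
    E->D: in-degree(D)=1, level(D)>=1
  process F: level=0
    F->G: in-degree(G)=1, level(G)>=1
  process C: level=1
    C->B: in-degree(B)=0, level(B)=2, enqueue
    C->D: in-degree(D)=0, level(D)=2, enqueue
  process B: level=2
    B->G: in-degree(G)=0, level(G)=3, enqueue
  process D: level=2
  process G: level=3
All levels: A:0, B:2, C:1, D:2, E:0, F:0, G:3
level(B) = 2

Answer: 2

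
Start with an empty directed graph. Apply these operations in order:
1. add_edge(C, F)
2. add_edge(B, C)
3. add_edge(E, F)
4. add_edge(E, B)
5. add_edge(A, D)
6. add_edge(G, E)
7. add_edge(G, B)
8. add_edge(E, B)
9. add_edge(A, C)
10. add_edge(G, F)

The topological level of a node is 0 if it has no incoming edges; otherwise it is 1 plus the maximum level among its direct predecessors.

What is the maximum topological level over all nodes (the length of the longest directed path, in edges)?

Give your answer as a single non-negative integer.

Answer: 4

Derivation:
Op 1: add_edge(C, F). Edges now: 1
Op 2: add_edge(B, C). Edges now: 2
Op 3: add_edge(E, F). Edges now: 3
Op 4: add_edge(E, B). Edges now: 4
Op 5: add_edge(A, D). Edges now: 5
Op 6: add_edge(G, E). Edges now: 6
Op 7: add_edge(G, B). Edges now: 7
Op 8: add_edge(E, B) (duplicate, no change). Edges now: 7
Op 9: add_edge(A, C). Edges now: 8
Op 10: add_edge(G, F). Edges now: 9
Compute levels (Kahn BFS):
  sources (in-degree 0): A, G
  process A: level=0
    A->C: in-degree(C)=1, level(C)>=1
    A->D: in-degree(D)=0, level(D)=1, enqueue
  process G: level=0
    G->B: in-degree(B)=1, level(B)>=1
    G->E: in-degree(E)=0, level(E)=1, enqueue
    G->F: in-degree(F)=2, level(F)>=1
  process D: level=1
  process E: level=1
    E->B: in-degree(B)=0, level(B)=2, enqueue
    E->F: in-degree(F)=1, level(F)>=2
  process B: level=2
    B->C: in-degree(C)=0, level(C)=3, enqueue
  process C: level=3
    C->F: in-degree(F)=0, level(F)=4, enqueue
  process F: level=4
All levels: A:0, B:2, C:3, D:1, E:1, F:4, G:0
max level = 4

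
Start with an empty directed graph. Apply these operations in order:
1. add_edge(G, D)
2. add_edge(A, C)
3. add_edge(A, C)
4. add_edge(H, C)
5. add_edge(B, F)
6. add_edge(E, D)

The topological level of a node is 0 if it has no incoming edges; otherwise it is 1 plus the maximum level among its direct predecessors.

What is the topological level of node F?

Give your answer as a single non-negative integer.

Answer: 1

Derivation:
Op 1: add_edge(G, D). Edges now: 1
Op 2: add_edge(A, C). Edges now: 2
Op 3: add_edge(A, C) (duplicate, no change). Edges now: 2
Op 4: add_edge(H, C). Edges now: 3
Op 5: add_edge(B, F). Edges now: 4
Op 6: add_edge(E, D). Edges now: 5
Compute levels (Kahn BFS):
  sources (in-degree 0): A, B, E, G, H
  process A: level=0
    A->C: in-degree(C)=1, level(C)>=1
  process B: level=0
    B->F: in-degree(F)=0, level(F)=1, enqueue
  process E: level=0
    E->D: in-degree(D)=1, level(D)>=1
  process G: level=0
    G->D: in-degree(D)=0, level(D)=1, enqueue
  process H: level=0
    H->C: in-degree(C)=0, level(C)=1, enqueue
  process F: level=1
  process D: level=1
  process C: level=1
All levels: A:0, B:0, C:1, D:1, E:0, F:1, G:0, H:0
level(F) = 1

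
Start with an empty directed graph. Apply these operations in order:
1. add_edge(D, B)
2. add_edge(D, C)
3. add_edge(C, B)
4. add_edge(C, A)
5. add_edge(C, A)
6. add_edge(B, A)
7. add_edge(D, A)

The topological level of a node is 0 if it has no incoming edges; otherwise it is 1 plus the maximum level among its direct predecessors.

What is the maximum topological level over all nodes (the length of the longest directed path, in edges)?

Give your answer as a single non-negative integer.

Answer: 3

Derivation:
Op 1: add_edge(D, B). Edges now: 1
Op 2: add_edge(D, C). Edges now: 2
Op 3: add_edge(C, B). Edges now: 3
Op 4: add_edge(C, A). Edges now: 4
Op 5: add_edge(C, A) (duplicate, no change). Edges now: 4
Op 6: add_edge(B, A). Edges now: 5
Op 7: add_edge(D, A). Edges now: 6
Compute levels (Kahn BFS):
  sources (in-degree 0): D
  process D: level=0
    D->A: in-degree(A)=2, level(A)>=1
    D->B: in-degree(B)=1, level(B)>=1
    D->C: in-degree(C)=0, level(C)=1, enqueue
  process C: level=1
    C->A: in-degree(A)=1, level(A)>=2
    C->B: in-degree(B)=0, level(B)=2, enqueue
  process B: level=2
    B->A: in-degree(A)=0, level(A)=3, enqueue
  process A: level=3
All levels: A:3, B:2, C:1, D:0
max level = 3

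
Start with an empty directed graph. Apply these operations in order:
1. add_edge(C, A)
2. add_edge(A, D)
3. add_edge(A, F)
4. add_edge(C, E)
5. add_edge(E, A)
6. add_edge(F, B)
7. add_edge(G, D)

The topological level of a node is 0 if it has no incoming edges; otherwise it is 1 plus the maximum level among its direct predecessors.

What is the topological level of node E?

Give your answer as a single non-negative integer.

Answer: 1

Derivation:
Op 1: add_edge(C, A). Edges now: 1
Op 2: add_edge(A, D). Edges now: 2
Op 3: add_edge(A, F). Edges now: 3
Op 4: add_edge(C, E). Edges now: 4
Op 5: add_edge(E, A). Edges now: 5
Op 6: add_edge(F, B). Edges now: 6
Op 7: add_edge(G, D). Edges now: 7
Compute levels (Kahn BFS):
  sources (in-degree 0): C, G
  process C: level=0
    C->A: in-degree(A)=1, level(A)>=1
    C->E: in-degree(E)=0, level(E)=1, enqueue
  process G: level=0
    G->D: in-degree(D)=1, level(D)>=1
  process E: level=1
    E->A: in-degree(A)=0, level(A)=2, enqueue
  process A: level=2
    A->D: in-degree(D)=0, level(D)=3, enqueue
    A->F: in-degree(F)=0, level(F)=3, enqueue
  process D: level=3
  process F: level=3
    F->B: in-degree(B)=0, level(B)=4, enqueue
  process B: level=4
All levels: A:2, B:4, C:0, D:3, E:1, F:3, G:0
level(E) = 1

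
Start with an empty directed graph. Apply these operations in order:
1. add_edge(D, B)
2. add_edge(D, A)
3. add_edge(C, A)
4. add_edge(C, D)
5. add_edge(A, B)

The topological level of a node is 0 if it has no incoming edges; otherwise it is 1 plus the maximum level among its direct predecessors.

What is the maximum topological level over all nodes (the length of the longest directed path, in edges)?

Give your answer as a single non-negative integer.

Op 1: add_edge(D, B). Edges now: 1
Op 2: add_edge(D, A). Edges now: 2
Op 3: add_edge(C, A). Edges now: 3
Op 4: add_edge(C, D). Edges now: 4
Op 5: add_edge(A, B). Edges now: 5
Compute levels (Kahn BFS):
  sources (in-degree 0): C
  process C: level=0
    C->A: in-degree(A)=1, level(A)>=1
    C->D: in-degree(D)=0, level(D)=1, enqueue
  process D: level=1
    D->A: in-degree(A)=0, level(A)=2, enqueue
    D->B: in-degree(B)=1, level(B)>=2
  process A: level=2
    A->B: in-degree(B)=0, level(B)=3, enqueue
  process B: level=3
All levels: A:2, B:3, C:0, D:1
max level = 3

Answer: 3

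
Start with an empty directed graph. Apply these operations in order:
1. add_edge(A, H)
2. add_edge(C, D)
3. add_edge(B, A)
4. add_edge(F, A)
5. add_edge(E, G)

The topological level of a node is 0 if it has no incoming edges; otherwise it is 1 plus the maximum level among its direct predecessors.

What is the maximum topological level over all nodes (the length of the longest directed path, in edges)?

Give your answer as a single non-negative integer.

Op 1: add_edge(A, H). Edges now: 1
Op 2: add_edge(C, D). Edges now: 2
Op 3: add_edge(B, A). Edges now: 3
Op 4: add_edge(F, A). Edges now: 4
Op 5: add_edge(E, G). Edges now: 5
Compute levels (Kahn BFS):
  sources (in-degree 0): B, C, E, F
  process B: level=0
    B->A: in-degree(A)=1, level(A)>=1
  process C: level=0
    C->D: in-degree(D)=0, level(D)=1, enqueue
  process E: level=0
    E->G: in-degree(G)=0, level(G)=1, enqueue
  process F: level=0
    F->A: in-degree(A)=0, level(A)=1, enqueue
  process D: level=1
  process G: level=1
  process A: level=1
    A->H: in-degree(H)=0, level(H)=2, enqueue
  process H: level=2
All levels: A:1, B:0, C:0, D:1, E:0, F:0, G:1, H:2
max level = 2

Answer: 2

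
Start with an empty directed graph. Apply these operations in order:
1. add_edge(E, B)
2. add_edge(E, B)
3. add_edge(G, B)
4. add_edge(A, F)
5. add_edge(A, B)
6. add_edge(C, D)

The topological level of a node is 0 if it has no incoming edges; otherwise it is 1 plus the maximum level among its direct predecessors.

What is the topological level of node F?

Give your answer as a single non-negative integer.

Op 1: add_edge(E, B). Edges now: 1
Op 2: add_edge(E, B) (duplicate, no change). Edges now: 1
Op 3: add_edge(G, B). Edges now: 2
Op 4: add_edge(A, F). Edges now: 3
Op 5: add_edge(A, B). Edges now: 4
Op 6: add_edge(C, D). Edges now: 5
Compute levels (Kahn BFS):
  sources (in-degree 0): A, C, E, G
  process A: level=0
    A->B: in-degree(B)=2, level(B)>=1
    A->F: in-degree(F)=0, level(F)=1, enqueue
  process C: level=0
    C->D: in-degree(D)=0, level(D)=1, enqueue
  process E: level=0
    E->B: in-degree(B)=1, level(B)>=1
  process G: level=0
    G->B: in-degree(B)=0, level(B)=1, enqueue
  process F: level=1
  process D: level=1
  process B: level=1
All levels: A:0, B:1, C:0, D:1, E:0, F:1, G:0
level(F) = 1

Answer: 1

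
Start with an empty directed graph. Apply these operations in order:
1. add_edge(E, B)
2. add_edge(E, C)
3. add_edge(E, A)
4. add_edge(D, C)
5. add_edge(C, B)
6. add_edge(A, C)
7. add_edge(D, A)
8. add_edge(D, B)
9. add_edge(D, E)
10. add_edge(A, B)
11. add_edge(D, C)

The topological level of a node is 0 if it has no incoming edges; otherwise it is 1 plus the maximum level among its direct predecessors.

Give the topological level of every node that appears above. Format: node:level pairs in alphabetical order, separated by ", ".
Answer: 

Op 1: add_edge(E, B). Edges now: 1
Op 2: add_edge(E, C). Edges now: 2
Op 3: add_edge(E, A). Edges now: 3
Op 4: add_edge(D, C). Edges now: 4
Op 5: add_edge(C, B). Edges now: 5
Op 6: add_edge(A, C). Edges now: 6
Op 7: add_edge(D, A). Edges now: 7
Op 8: add_edge(D, B). Edges now: 8
Op 9: add_edge(D, E). Edges now: 9
Op 10: add_edge(A, B). Edges now: 10
Op 11: add_edge(D, C) (duplicate, no change). Edges now: 10
Compute levels (Kahn BFS):
  sources (in-degree 0): D
  process D: level=0
    D->A: in-degree(A)=1, level(A)>=1
    D->B: in-degree(B)=3, level(B)>=1
    D->C: in-degree(C)=2, level(C)>=1
    D->E: in-degree(E)=0, level(E)=1, enqueue
  process E: level=1
    E->A: in-degree(A)=0, level(A)=2, enqueue
    E->B: in-degree(B)=2, level(B)>=2
    E->C: in-degree(C)=1, level(C)>=2
  process A: level=2
    A->B: in-degree(B)=1, level(B)>=3
    A->C: in-degree(C)=0, level(C)=3, enqueue
  process C: level=3
    C->B: in-degree(B)=0, level(B)=4, enqueue
  process B: level=4
All levels: A:2, B:4, C:3, D:0, E:1

Answer: A:2, B:4, C:3, D:0, E:1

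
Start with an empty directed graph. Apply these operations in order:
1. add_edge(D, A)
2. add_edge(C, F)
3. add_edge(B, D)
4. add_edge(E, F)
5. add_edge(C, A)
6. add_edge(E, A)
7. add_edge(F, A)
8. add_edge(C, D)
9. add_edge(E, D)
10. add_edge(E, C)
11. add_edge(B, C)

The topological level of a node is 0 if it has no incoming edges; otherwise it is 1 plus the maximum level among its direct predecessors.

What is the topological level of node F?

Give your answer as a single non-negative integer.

Op 1: add_edge(D, A). Edges now: 1
Op 2: add_edge(C, F). Edges now: 2
Op 3: add_edge(B, D). Edges now: 3
Op 4: add_edge(E, F). Edges now: 4
Op 5: add_edge(C, A). Edges now: 5
Op 6: add_edge(E, A). Edges now: 6
Op 7: add_edge(F, A). Edges now: 7
Op 8: add_edge(C, D). Edges now: 8
Op 9: add_edge(E, D). Edges now: 9
Op 10: add_edge(E, C). Edges now: 10
Op 11: add_edge(B, C). Edges now: 11
Compute levels (Kahn BFS):
  sources (in-degree 0): B, E
  process B: level=0
    B->C: in-degree(C)=1, level(C)>=1
    B->D: in-degree(D)=2, level(D)>=1
  process E: level=0
    E->A: in-degree(A)=3, level(A)>=1
    E->C: in-degree(C)=0, level(C)=1, enqueue
    E->D: in-degree(D)=1, level(D)>=1
    E->F: in-degree(F)=1, level(F)>=1
  process C: level=1
    C->A: in-degree(A)=2, level(A)>=2
    C->D: in-degree(D)=0, level(D)=2, enqueue
    C->F: in-degree(F)=0, level(F)=2, enqueue
  process D: level=2
    D->A: in-degree(A)=1, level(A)>=3
  process F: level=2
    F->A: in-degree(A)=0, level(A)=3, enqueue
  process A: level=3
All levels: A:3, B:0, C:1, D:2, E:0, F:2
level(F) = 2

Answer: 2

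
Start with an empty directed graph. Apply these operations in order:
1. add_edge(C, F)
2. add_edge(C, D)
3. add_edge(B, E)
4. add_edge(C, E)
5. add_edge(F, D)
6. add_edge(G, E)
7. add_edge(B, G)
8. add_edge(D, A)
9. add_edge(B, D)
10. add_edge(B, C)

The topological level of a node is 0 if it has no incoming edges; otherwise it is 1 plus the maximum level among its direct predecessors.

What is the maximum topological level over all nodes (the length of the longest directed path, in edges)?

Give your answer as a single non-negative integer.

Answer: 4

Derivation:
Op 1: add_edge(C, F). Edges now: 1
Op 2: add_edge(C, D). Edges now: 2
Op 3: add_edge(B, E). Edges now: 3
Op 4: add_edge(C, E). Edges now: 4
Op 5: add_edge(F, D). Edges now: 5
Op 6: add_edge(G, E). Edges now: 6
Op 7: add_edge(B, G). Edges now: 7
Op 8: add_edge(D, A). Edges now: 8
Op 9: add_edge(B, D). Edges now: 9
Op 10: add_edge(B, C). Edges now: 10
Compute levels (Kahn BFS):
  sources (in-degree 0): B
  process B: level=0
    B->C: in-degree(C)=0, level(C)=1, enqueue
    B->D: in-degree(D)=2, level(D)>=1
    B->E: in-degree(E)=2, level(E)>=1
    B->G: in-degree(G)=0, level(G)=1, enqueue
  process C: level=1
    C->D: in-degree(D)=1, level(D)>=2
    C->E: in-degree(E)=1, level(E)>=2
    C->F: in-degree(F)=0, level(F)=2, enqueue
  process G: level=1
    G->E: in-degree(E)=0, level(E)=2, enqueue
  process F: level=2
    F->D: in-degree(D)=0, level(D)=3, enqueue
  process E: level=2
  process D: level=3
    D->A: in-degree(A)=0, level(A)=4, enqueue
  process A: level=4
All levels: A:4, B:0, C:1, D:3, E:2, F:2, G:1
max level = 4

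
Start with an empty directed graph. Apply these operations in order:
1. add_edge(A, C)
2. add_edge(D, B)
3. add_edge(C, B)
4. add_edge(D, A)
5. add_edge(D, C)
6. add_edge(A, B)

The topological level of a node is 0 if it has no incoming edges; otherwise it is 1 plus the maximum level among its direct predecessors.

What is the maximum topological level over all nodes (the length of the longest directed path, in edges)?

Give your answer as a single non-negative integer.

Answer: 3

Derivation:
Op 1: add_edge(A, C). Edges now: 1
Op 2: add_edge(D, B). Edges now: 2
Op 3: add_edge(C, B). Edges now: 3
Op 4: add_edge(D, A). Edges now: 4
Op 5: add_edge(D, C). Edges now: 5
Op 6: add_edge(A, B). Edges now: 6
Compute levels (Kahn BFS):
  sources (in-degree 0): D
  process D: level=0
    D->A: in-degree(A)=0, level(A)=1, enqueue
    D->B: in-degree(B)=2, level(B)>=1
    D->C: in-degree(C)=1, level(C)>=1
  process A: level=1
    A->B: in-degree(B)=1, level(B)>=2
    A->C: in-degree(C)=0, level(C)=2, enqueue
  process C: level=2
    C->B: in-degree(B)=0, level(B)=3, enqueue
  process B: level=3
All levels: A:1, B:3, C:2, D:0
max level = 3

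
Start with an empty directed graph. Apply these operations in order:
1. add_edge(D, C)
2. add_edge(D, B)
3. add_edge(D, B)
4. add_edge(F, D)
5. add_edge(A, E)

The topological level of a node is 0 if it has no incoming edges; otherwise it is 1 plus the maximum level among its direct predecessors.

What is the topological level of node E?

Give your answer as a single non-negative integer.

Op 1: add_edge(D, C). Edges now: 1
Op 2: add_edge(D, B). Edges now: 2
Op 3: add_edge(D, B) (duplicate, no change). Edges now: 2
Op 4: add_edge(F, D). Edges now: 3
Op 5: add_edge(A, E). Edges now: 4
Compute levels (Kahn BFS):
  sources (in-degree 0): A, F
  process A: level=0
    A->E: in-degree(E)=0, level(E)=1, enqueue
  process F: level=0
    F->D: in-degree(D)=0, level(D)=1, enqueue
  process E: level=1
  process D: level=1
    D->B: in-degree(B)=0, level(B)=2, enqueue
    D->C: in-degree(C)=0, level(C)=2, enqueue
  process B: level=2
  process C: level=2
All levels: A:0, B:2, C:2, D:1, E:1, F:0
level(E) = 1

Answer: 1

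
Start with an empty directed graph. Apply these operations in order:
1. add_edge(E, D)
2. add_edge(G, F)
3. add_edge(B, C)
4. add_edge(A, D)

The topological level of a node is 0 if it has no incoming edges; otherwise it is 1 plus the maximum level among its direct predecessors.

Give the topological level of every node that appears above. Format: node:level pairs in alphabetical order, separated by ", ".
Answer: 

Op 1: add_edge(E, D). Edges now: 1
Op 2: add_edge(G, F). Edges now: 2
Op 3: add_edge(B, C). Edges now: 3
Op 4: add_edge(A, D). Edges now: 4
Compute levels (Kahn BFS):
  sources (in-degree 0): A, B, E, G
  process A: level=0
    A->D: in-degree(D)=1, level(D)>=1
  process B: level=0
    B->C: in-degree(C)=0, level(C)=1, enqueue
  process E: level=0
    E->D: in-degree(D)=0, level(D)=1, enqueue
  process G: level=0
    G->F: in-degree(F)=0, level(F)=1, enqueue
  process C: level=1
  process D: level=1
  process F: level=1
All levels: A:0, B:0, C:1, D:1, E:0, F:1, G:0

Answer: A:0, B:0, C:1, D:1, E:0, F:1, G:0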